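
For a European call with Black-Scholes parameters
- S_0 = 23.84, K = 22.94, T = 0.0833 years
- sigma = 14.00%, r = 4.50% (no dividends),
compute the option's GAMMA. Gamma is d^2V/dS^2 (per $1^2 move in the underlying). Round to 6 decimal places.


Answer: Gamma = 0.234796

Derivation:
d1 = 1.0653642262; d2 = 1.0249577910
phi(d1) = 0.2261766381; exp(-qT) = 1.0000000000; exp(-rT) = 0.9962585169
Gamma = exp(-qT) * phi(d1) / (S * sigma * sqrt(T)) = 1.0000000000 * 0.2261766381 / (23.8400 * 0.1400 * 0.2886173938) = 0.234796


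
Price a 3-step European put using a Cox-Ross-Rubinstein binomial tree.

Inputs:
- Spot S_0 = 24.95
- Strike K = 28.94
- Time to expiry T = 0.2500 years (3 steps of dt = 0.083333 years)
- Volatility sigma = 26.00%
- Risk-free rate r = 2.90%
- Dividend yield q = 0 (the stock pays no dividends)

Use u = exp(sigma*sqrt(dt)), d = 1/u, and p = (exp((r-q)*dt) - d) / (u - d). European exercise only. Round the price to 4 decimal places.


dt = T/N = 0.083333
u = exp(sigma*sqrt(dt)) = 1.077944; d = 1/u = 0.927692
p = (exp((r-q)*dt) - d) / (u - d) = 0.497348
Discount per step: exp(-r*dt) = 0.997586
Stock lattice S(k, i) with i counting down-moves:
  k=0: S(0,0) = 24.9500
  k=1: S(1,0) = 26.8947; S(1,1) = 23.1459
  k=2: S(2,0) = 28.9910; S(2,1) = 24.9500; S(2,2) = 21.4723
  k=3: S(3,0) = 31.2507; S(3,1) = 26.8947; S(3,2) = 23.1459; S(3,3) = 19.9197
Terminal payoffs V(N, i) = max(K - S_T, 0):
  V(3,0) = 0.000000; V(3,1) = 2.045297; V(3,2) = 5.794085; V(3,3) = 9.020339
Backward induction: V(k, i) = exp(-r*dt) * [p * V(k+1, i) + (1-p) * V(k+1, i+1)].
  V(2,0) = exp(-r*dt) * [p*0.000000 + (1-p)*2.045297] = 1.025590
  V(2,1) = exp(-r*dt) * [p*2.045297 + (1-p)*5.794085] = 3.920146
  V(2,2) = exp(-r*dt) * [p*5.794085 + (1-p)*9.020339] = 7.397867
  V(1,0) = exp(-r*dt) * [p*1.025590 + (1-p)*3.920146] = 2.474556
  V(1,1) = exp(-r*dt) * [p*3.920146 + (1-p)*7.397867] = 5.654546
  V(0,0) = exp(-r*dt) * [p*2.474556 + (1-p)*5.654546] = 4.063152

Answer: Price = V(0,0) = 4.0632


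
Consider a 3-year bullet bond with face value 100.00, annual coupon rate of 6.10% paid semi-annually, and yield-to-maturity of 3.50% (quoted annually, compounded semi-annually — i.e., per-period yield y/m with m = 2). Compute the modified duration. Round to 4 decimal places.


Coupon per period c = face * coupon_rate / m = 3.050000
Periods per year m = 2; per-period yield y/m = 0.017500
Number of cashflows N = 6
Cashflows (t years, CF_t, discount factor 1/(1+y/m)^(m*t), PV):
  t = 0.5000: CF_t = 3.050000, DF = 0.982801, PV = 2.997543
  t = 1.0000: CF_t = 3.050000, DF = 0.965898, PV = 2.945988
  t = 1.5000: CF_t = 3.050000, DF = 0.949285, PV = 2.895320
  t = 2.0000: CF_t = 3.050000, DF = 0.932959, PV = 2.845523
  t = 2.5000: CF_t = 3.050000, DF = 0.916913, PV = 2.796583
  t = 3.0000: CF_t = 103.050000, DF = 0.901143, PV = 92.862739
Price P = sum_t PV_t = 107.343697
First compute Macaulay numerator sum_t t * PV_t:
  t * PV_t at t = 0.5000: 1.498771
  t * PV_t at t = 1.0000: 2.945988
  t * PV_t at t = 1.5000: 4.342980
  t * PV_t at t = 2.0000: 5.691047
  t * PV_t at t = 2.5000: 6.991458
  t * PV_t at t = 3.0000: 278.588217
Macaulay duration D = 300.058462 / 107.343697 = 2.795306
Modified duration = D / (1 + y/m) = 2.795306 / (1 + 0.017500) = 2.747229

Answer: Modified duration = 2.7472


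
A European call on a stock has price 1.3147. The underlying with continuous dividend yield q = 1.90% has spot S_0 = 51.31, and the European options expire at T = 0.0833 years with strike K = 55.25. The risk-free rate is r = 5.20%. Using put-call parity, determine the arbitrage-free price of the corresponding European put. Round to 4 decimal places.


Answer: Put price = 5.0970

Derivation:
Put-call parity: C - P = S_0 * exp(-qT) - K * exp(-rT).
S_0 * exp(-qT) = 51.3100 * 0.99841855 = 51.22885589
K * exp(-rT) = 55.2500 * 0.99567777 = 55.01119667
P = C - S*exp(-qT) + K*exp(-rT)
P = 1.3147 - 51.22885589 + 55.01119667 = 5.0970


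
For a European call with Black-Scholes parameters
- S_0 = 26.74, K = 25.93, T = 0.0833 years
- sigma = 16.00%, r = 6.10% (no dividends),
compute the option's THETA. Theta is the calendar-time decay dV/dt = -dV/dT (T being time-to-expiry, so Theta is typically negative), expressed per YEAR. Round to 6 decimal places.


Answer: Theta = -3.366994

Derivation:
d1 = 0.7992309394; d2 = 0.7530521564
phi(d1) = 0.2898697542; exp(-qT) = 1.0000000000; exp(-rT) = 0.9949315880
Theta = -S*exp(-qT)*phi(d1)*sigma/(2*sqrt(T)) - r*K*exp(-rT)*N(d2) + q*S*exp(-qT)*N(d1)
N(d1) = 0.7879217425; N(d2) = 0.7742907136; sqrt(T) = 0.2886173938
Term 1 = -26.7400 * 1.0000000000 * 0.2898697542 * 0.1600 / (2 * 0.2886173938) = -2.1484823559
Term 2 = -0.0610 * 25.9300 * 0.9949315880 * 0.7742907136 = -1.2185114707
Term 3 = 0 (no dividend yield, q = 0)
Theta = -2.1484823559 + (-1.2185114707) + (0.0000000000) = -3.366994


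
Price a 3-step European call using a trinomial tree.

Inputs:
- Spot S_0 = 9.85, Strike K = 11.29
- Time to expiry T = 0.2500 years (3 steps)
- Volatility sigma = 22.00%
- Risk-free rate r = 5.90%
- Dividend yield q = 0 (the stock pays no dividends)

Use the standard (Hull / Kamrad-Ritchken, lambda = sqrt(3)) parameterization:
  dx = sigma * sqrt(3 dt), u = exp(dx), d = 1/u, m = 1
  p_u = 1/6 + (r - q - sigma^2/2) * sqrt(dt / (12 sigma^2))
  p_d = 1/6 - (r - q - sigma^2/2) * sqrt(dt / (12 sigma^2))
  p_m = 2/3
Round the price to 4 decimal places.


dt = T/N = 0.083333; dx = sigma*sqrt(3*dt) = 0.110000
u = exp(dx) = 1.116278; d = 1/u = 0.895834
p_u = 0.179848, p_m = 0.666667, p_d = 0.153485
Discount per step: exp(-r*dt) = 0.995095
Stock lattice S(k, j) with j the centered position index:
  k=0: S(0,+0) = 9.8500
  k=1: S(1,-1) = 8.8240; S(1,+0) = 9.8500; S(1,+1) = 10.9953
  k=2: S(2,-2) = 7.9048; S(2,-1) = 8.8240; S(2,+0) = 9.8500; S(2,+1) = 10.9953; S(2,+2) = 12.2739
  k=3: S(3,-3) = 7.0814; S(3,-2) = 7.9048; S(3,-1) = 8.8240; S(3,+0) = 9.8500; S(3,+1) = 10.9953; S(3,+2) = 12.2739; S(3,+3) = 13.7010
Terminal payoffs V(N, j) = max(S_T - K, 0):
  V(3,-3) = 0.000000; V(3,-2) = 0.000000; V(3,-1) = 0.000000; V(3,+0) = 0.000000; V(3,+1) = 0.000000; V(3,+2) = 0.983856; V(3,+3) = 2.411036
Backward induction: V(k, j) = exp(-r*dt) * [p_u * V(k+1, j+1) + p_m * V(k+1, j) + p_d * V(k+1, j-1)]
  V(2,-2) = exp(-r*dt) * [p_u*0.000000 + p_m*0.000000 + p_d*0.000000] = 0.000000
  V(2,-1) = exp(-r*dt) * [p_u*0.000000 + p_m*0.000000 + p_d*0.000000] = 0.000000
  V(2,+0) = exp(-r*dt) * [p_u*0.000000 + p_m*0.000000 + p_d*0.000000] = 0.000000
  V(2,+1) = exp(-r*dt) * [p_u*0.983856 + p_m*0.000000 + p_d*0.000000] = 0.176077
  V(2,+2) = exp(-r*dt) * [p_u*2.411036 + p_m*0.983856 + p_d*0.000000] = 1.084181
  V(1,-1) = exp(-r*dt) * [p_u*0.000000 + p_m*0.000000 + p_d*0.000000] = 0.000000
  V(1,+0) = exp(-r*dt) * [p_u*0.176077 + p_m*0.000000 + p_d*0.000000] = 0.031512
  V(1,+1) = exp(-r*dt) * [p_u*1.084181 + p_m*0.176077 + p_d*0.000000] = 0.310841
  V(0,+0) = exp(-r*dt) * [p_u*0.310841 + p_m*0.031512 + p_d*0.000000] = 0.076535

Answer: Price = V(0,0) = 0.0765


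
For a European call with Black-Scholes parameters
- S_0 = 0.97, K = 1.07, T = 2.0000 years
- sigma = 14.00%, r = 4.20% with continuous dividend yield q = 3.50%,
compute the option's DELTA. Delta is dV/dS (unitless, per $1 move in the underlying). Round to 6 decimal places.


Answer: Delta = 0.347096

Derivation:
d1 = -0.3258643818; d2 = -0.5238542806
phi(d1) = 0.3783133983; exp(-qT) = 0.9323938199; exp(-rT) = 0.9194312561
N(d1) = 0.3722634826
Delta = exp(-qT) * N(d1) = 0.9323938199 * 0.3722634826 = 0.347096


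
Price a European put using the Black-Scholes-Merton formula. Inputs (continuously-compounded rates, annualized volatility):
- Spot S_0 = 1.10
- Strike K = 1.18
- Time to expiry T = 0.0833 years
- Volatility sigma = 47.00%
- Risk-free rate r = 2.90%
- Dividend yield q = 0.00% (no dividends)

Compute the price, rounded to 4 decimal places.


Answer: Price = 0.1077

Derivation:
d1 = (ln(S/K) + (r - q + 0.5*sigma^2) * T) / (sigma * sqrt(T)) = -0.43190563
d2 = d1 - sigma * sqrt(T) = -0.56755580
exp(-rT) = 0.99758722; exp(-qT) = 1.00000000
P = K * exp(-rT) * N(-d2) - S_0 * exp(-qT) * N(-d1)
N(-d1) = 0.66709500; N(-d2) = 0.71483169
P = 1.1800 * 0.99758722 * 0.71483169 - 1.1000 * 1.00000000 * 0.66709500 = 0.1077


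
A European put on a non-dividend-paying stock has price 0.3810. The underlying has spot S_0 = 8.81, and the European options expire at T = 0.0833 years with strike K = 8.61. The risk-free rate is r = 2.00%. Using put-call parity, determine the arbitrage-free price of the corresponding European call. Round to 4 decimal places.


Answer: Call price = 0.5953

Derivation:
Put-call parity: C - P = S_0 * exp(-qT) - K * exp(-rT).
S_0 * exp(-qT) = 8.8100 * 1.00000000 = 8.81000000
K * exp(-rT) = 8.6100 * 0.99833539 = 8.59566768
C = P + S*exp(-qT) - K*exp(-rT)
C = 0.3810 + 8.81000000 - 8.59566768 = 0.5953


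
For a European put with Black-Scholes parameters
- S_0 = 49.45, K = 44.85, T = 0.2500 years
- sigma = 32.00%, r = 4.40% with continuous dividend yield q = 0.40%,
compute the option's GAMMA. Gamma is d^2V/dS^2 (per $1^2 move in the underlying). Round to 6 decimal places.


d1 = 0.7527404348; d2 = 0.5927404348
phi(d1) = 0.3005180037; exp(-qT) = 0.9990004998; exp(-rT) = 0.9890602788
Gamma = exp(-qT) * phi(d1) / (S * sigma * sqrt(T)) = 0.9990004998 * 0.3005180037 / (49.4500 * 0.3200 * 0.5000000000) = 0.037945

Answer: Gamma = 0.037945


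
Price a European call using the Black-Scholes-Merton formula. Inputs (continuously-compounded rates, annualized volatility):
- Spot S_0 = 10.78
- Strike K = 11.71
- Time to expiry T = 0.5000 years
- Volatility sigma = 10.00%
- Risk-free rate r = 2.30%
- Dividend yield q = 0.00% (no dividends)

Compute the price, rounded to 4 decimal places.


d1 = (ln(S/K) + (r - q + 0.5*sigma^2) * T) / (sigma * sqrt(T)) = -0.97228048
d2 = d1 - sigma * sqrt(T) = -1.04299116
exp(-rT) = 0.98856587; exp(-qT) = 1.00000000
C = S_0 * exp(-qT) * N(d1) - K * exp(-rT) * N(d2)
N(d1) = 0.16545552; N(d2) = 0.14847619
C = 10.7800 * 1.00000000 * 0.16545552 - 11.7100 * 0.98856587 * 0.14847619 = 0.0648

Answer: Price = 0.0648


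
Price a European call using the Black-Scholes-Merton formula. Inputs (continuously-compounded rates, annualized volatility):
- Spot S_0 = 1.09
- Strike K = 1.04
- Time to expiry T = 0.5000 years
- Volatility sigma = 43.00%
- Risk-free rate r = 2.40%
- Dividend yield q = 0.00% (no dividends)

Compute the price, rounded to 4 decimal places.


d1 = (ln(S/K) + (r - q + 0.5*sigma^2) * T) / (sigma * sqrt(T)) = 0.34592974
d2 = d1 - sigma * sqrt(T) = 0.04187382
exp(-rT) = 0.98807171; exp(-qT) = 1.00000000
C = S_0 * exp(-qT) * N(d1) - K * exp(-rT) * N(d2)
N(d1) = 0.63530224; N(d2) = 0.51670036
C = 1.0900 * 1.00000000 * 0.63530224 - 1.0400 * 0.98807171 * 0.51670036 = 0.1615

Answer: Price = 0.1615


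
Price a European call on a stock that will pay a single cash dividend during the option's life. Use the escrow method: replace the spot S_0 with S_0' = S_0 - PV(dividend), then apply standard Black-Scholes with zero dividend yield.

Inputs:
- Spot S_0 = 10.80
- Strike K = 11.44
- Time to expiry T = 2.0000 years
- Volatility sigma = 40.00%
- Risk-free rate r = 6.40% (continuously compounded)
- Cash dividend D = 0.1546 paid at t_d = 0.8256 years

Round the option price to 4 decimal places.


Answer: Price = 2.6123

Derivation:
PV(D) = D * exp(-r * t_d) = 0.1546 * 0.94853328 = 0.14664325
S_0' = S_0 - PV(D) = 10.8000 - 0.14664325 = 10.65335675
d1 = (ln(S_0'/K) + (r + sigma^2/2)*T) / (sigma*sqrt(T)) = 0.38317948
d2 = d1 - sigma*sqrt(T) = -0.18250595
exp(-rT) = 0.87985338
N(d1) = 0.64920665; N(d2) = 0.42759284
C = S_0' * N(d1) - K * exp(-rT) * N(d2) = 10.65335675 * 0.64920665 - 11.4400 * 0.87985338 * 0.42759284 = 2.6123


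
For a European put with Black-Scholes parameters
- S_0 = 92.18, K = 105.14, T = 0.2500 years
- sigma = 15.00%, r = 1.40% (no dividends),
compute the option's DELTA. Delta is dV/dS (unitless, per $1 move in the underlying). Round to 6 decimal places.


d1 = -1.6698281080; d2 = -1.7448281080
phi(d1) = 0.0989538709; exp(-qT) = 1.0000000000; exp(-rT) = 0.9965061179
N(-d1) = 0.9525233113
Delta = -exp(-qT) * N(-d1) = -1.0000000000 * 0.9525233113 = -0.952523

Answer: Delta = -0.952523


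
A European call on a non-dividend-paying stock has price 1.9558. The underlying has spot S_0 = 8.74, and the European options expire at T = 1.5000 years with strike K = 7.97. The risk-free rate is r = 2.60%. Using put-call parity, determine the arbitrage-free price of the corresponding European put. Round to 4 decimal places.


Put-call parity: C - P = S_0 * exp(-qT) - K * exp(-rT).
S_0 * exp(-qT) = 8.7400 * 1.00000000 = 8.74000000
K * exp(-rT) = 7.9700 * 0.96175071 = 7.66515315
P = C - S*exp(-qT) + K*exp(-rT)
P = 1.9558 - 8.74000000 + 7.66515315 = 0.8810

Answer: Put price = 0.8810


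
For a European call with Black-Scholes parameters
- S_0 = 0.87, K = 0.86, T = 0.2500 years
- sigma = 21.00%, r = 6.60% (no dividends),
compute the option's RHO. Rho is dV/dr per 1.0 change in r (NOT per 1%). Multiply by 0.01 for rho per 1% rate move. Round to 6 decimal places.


d1 = 0.3197459276; d2 = 0.2147459276
phi(d1) = 0.3790613315; exp(-qT) = 1.0000000000; exp(-rT) = 0.9836353794
N(d2) = 0.5850172936
Rho = K*T*exp(-rT)*N(d2) = 0.8600 * 0.2500 * 0.9836353794 * 0.5850172936 = 0.123720

Answer: Rho = 0.123720


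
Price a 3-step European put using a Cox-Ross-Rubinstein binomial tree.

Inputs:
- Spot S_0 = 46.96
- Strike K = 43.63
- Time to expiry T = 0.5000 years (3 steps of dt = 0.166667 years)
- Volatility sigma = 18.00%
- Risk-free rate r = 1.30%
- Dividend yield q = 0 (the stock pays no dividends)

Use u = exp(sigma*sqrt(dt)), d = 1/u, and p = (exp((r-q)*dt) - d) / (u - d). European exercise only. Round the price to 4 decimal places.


dt = T/N = 0.166667
u = exp(sigma*sqrt(dt)) = 1.076252; d = 1/u = 0.929150
p = (exp((r-q)*dt) - d) / (u - d) = 0.496382
Discount per step: exp(-r*dt) = 0.997836
Stock lattice S(k, i) with i counting down-moves:
  k=0: S(0,0) = 46.9600
  k=1: S(1,0) = 50.5408; S(1,1) = 43.6329
  k=2: S(2,0) = 54.3946; S(2,1) = 46.9600; S(2,2) = 40.5415
  k=3: S(3,0) = 58.5423; S(3,1) = 50.5408; S(3,2) = 43.6329; S(3,3) = 37.6692
Terminal payoffs V(N, i) = max(K - S_T, 0):
  V(3,0) = 0.000000; V(3,1) = 0.000000; V(3,2) = 0.000000; V(3,3) = 5.960826
Backward induction: V(k, i) = exp(-r*dt) * [p * V(k+1, i) + (1-p) * V(k+1, i+1)].
  V(2,0) = exp(-r*dt) * [p*0.000000 + (1-p)*0.000000] = 0.000000
  V(2,1) = exp(-r*dt) * [p*0.000000 + (1-p)*0.000000] = 0.000000
  V(2,2) = exp(-r*dt) * [p*0.000000 + (1-p)*5.960826] = 2.995481
  V(1,0) = exp(-r*dt) * [p*0.000000 + (1-p)*0.000000] = 0.000000
  V(1,1) = exp(-r*dt) * [p*0.000000 + (1-p)*2.995481] = 1.505313
  V(0,0) = exp(-r*dt) * [p*0.000000 + (1-p)*1.505313] = 0.756462

Answer: Price = V(0,0) = 0.7565


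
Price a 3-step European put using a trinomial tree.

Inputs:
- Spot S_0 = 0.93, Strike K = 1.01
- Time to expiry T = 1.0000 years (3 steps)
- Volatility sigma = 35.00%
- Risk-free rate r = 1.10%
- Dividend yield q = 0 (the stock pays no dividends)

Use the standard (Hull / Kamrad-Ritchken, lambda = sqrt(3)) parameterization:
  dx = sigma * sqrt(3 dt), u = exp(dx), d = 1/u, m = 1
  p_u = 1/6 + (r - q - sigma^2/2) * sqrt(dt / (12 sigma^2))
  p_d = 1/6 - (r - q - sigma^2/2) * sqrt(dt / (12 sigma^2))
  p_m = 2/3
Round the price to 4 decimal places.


Answer: Price = V(0,0) = 0.1707

Derivation:
dt = T/N = 0.333333; dx = sigma*sqrt(3*dt) = 0.350000
u = exp(dx) = 1.419068; d = 1/u = 0.704688
p_u = 0.142738, p_m = 0.666667, p_d = 0.190595
Discount per step: exp(-r*dt) = 0.996340
Stock lattice S(k, j) with j the centered position index:
  k=0: S(0,+0) = 0.9300
  k=1: S(1,-1) = 0.6554; S(1,+0) = 0.9300; S(1,+1) = 1.3197
  k=2: S(2,-2) = 0.4618; S(2,-1) = 0.6554; S(2,+0) = 0.9300; S(2,+1) = 1.3197; S(2,+2) = 1.8728
  k=3: S(3,-3) = 0.3254; S(3,-2) = 0.4618; S(3,-1) = 0.6554; S(3,+0) = 0.9300; S(3,+1) = 1.3197; S(3,+2) = 1.8728; S(3,+3) = 2.6576
Terminal payoffs V(N, j) = max(K - S_T, 0):
  V(3,-3) = 0.684558; V(3,-2) = 0.548176; V(3,-1) = 0.354640; V(3,+0) = 0.080000; V(3,+1) = 0.000000; V(3,+2) = 0.000000; V(3,+3) = 0.000000
Backward induction: V(k, j) = exp(-r*dt) * [p_u * V(k+1, j+1) + p_m * V(k+1, j) + p_d * V(k+1, j-1)]
  V(2,-2) = exp(-r*dt) * [p_u*0.354640 + p_m*0.548176 + p_d*0.684558] = 0.544544
  V(2,-1) = exp(-r*dt) * [p_u*0.080000 + p_m*0.354640 + p_d*0.548176] = 0.351036
  V(2,+0) = exp(-r*dt) * [p_u*0.000000 + p_m*0.080000 + p_d*0.354640] = 0.120483
  V(2,+1) = exp(-r*dt) * [p_u*0.000000 + p_m*0.000000 + p_d*0.080000] = 0.015192
  V(2,+2) = exp(-r*dt) * [p_u*0.000000 + p_m*0.000000 + p_d*0.000000] = 0.000000
  V(1,-1) = exp(-r*dt) * [p_u*0.120483 + p_m*0.351036 + p_d*0.544544] = 0.353710
  V(1,+0) = exp(-r*dt) * [p_u*0.015192 + p_m*0.120483 + p_d*0.351036] = 0.148850
  V(1,+1) = exp(-r*dt) * [p_u*0.000000 + p_m*0.015192 + p_d*0.120483] = 0.032970
  V(0,+0) = exp(-r*dt) * [p_u*0.032970 + p_m*0.148850 + p_d*0.353710] = 0.170728


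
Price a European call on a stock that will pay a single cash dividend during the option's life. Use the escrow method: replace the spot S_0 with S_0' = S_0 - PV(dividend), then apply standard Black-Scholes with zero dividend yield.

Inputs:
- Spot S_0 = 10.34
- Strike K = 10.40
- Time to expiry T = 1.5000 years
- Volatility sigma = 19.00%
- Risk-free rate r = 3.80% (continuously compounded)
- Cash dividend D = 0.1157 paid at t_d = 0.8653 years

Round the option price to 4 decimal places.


Answer: Price = 1.1446

Derivation:
PV(D) = D * exp(-r * t_d) = 0.1157 * 0.96765332 = 0.11195749
S_0' = S_0 - PV(D) = 10.3400 - 0.11195749 = 10.22804251
d1 = (ln(S_0'/K) + (r + sigma^2/2)*T) / (sigma*sqrt(T)) = 0.28965177
d2 = d1 - sigma*sqrt(T) = 0.05695024
exp(-rT) = 0.94459407
N(d1) = 0.61395867; N(d2) = 0.52270758
C = S_0' * N(d1) - K * exp(-rT) * N(d2) = 10.22804251 * 0.61395867 - 10.4000 * 0.94459407 * 0.52270758 = 1.1446


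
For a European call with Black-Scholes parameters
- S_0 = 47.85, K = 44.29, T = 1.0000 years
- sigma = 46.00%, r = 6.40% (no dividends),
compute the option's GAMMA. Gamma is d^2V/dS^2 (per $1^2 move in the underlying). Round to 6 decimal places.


Answer: Gamma = 0.015689

Derivation:
d1 = 0.5372004347; d2 = 0.0772004347
phi(d1) = 0.3453383262; exp(-qT) = 1.0000000000; exp(-rT) = 0.9380049995
Gamma = exp(-qT) * phi(d1) / (S * sigma * sqrt(T)) = 1.0000000000 * 0.3453383262 / (47.8500 * 0.4600 * 1.0000000000) = 0.015689


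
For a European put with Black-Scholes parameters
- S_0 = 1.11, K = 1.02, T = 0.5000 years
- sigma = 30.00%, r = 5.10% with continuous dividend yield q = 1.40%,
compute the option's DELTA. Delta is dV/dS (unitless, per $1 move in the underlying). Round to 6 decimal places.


d1 = 0.5918832034; d2 = 0.3797511690
phi(d1) = 0.3348403605; exp(-qT) = 0.9930244429; exp(-rT) = 0.9748223790
N(-d1) = 0.2769644011
Delta = -exp(-qT) * N(-d1) = -0.9930244429 * 0.2769644011 = -0.275032

Answer: Delta = -0.275032


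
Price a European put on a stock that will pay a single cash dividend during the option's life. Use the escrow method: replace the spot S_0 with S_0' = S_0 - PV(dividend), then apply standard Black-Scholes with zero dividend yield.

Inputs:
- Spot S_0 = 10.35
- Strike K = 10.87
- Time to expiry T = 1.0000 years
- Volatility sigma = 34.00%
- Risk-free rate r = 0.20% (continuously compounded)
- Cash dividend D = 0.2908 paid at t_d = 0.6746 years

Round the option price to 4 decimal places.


Answer: Price = 1.8398

Derivation:
PV(D) = D * exp(-r * t_d) = 0.2908 * 0.99865171 = 0.29040792
S_0' = S_0 - PV(D) = 10.3500 - 0.29040792 = 10.05959208
d1 = (ln(S_0'/K) + (r + sigma^2/2)*T) / (sigma*sqrt(T)) = -0.05200025
d2 = d1 - sigma*sqrt(T) = -0.39200025
exp(-rT) = 0.99800200
N(-d1) = 0.52073575; N(-d2) = 0.65247099
P = K * exp(-rT) * N(-d2) - S_0' * N(-d1) = 10.8700 * 0.99800200 * 0.65247099 - 10.05959208 * 0.52073575 = 1.8398


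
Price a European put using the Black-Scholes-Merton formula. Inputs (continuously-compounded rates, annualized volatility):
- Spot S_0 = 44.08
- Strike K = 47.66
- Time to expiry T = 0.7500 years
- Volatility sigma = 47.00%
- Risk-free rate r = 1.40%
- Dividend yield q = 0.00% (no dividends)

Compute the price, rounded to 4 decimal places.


Answer: Price = 8.9981

Derivation:
d1 = (ln(S/K) + (r - q + 0.5*sigma^2) * T) / (sigma * sqrt(T)) = 0.03746928
d2 = d1 - sigma * sqrt(T) = -0.36956266
exp(-rT) = 0.98955493; exp(-qT) = 1.00000000
P = K * exp(-rT) * N(-d2) - S_0 * exp(-qT) * N(-d1)
N(-d1) = 0.48505542; N(-d2) = 0.64414581
P = 47.6600 * 0.98955493 * 0.64414581 - 44.0800 * 1.00000000 * 0.48505542 = 8.9981


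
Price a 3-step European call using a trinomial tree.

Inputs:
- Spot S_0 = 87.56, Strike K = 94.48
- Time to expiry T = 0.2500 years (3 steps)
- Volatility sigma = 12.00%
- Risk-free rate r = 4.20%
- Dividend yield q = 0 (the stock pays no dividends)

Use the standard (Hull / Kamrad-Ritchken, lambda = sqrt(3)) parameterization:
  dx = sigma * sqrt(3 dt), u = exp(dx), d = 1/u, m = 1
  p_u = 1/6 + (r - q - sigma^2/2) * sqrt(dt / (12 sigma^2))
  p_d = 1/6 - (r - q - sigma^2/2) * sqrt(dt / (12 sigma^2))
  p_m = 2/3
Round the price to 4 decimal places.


dt = T/N = 0.083333; dx = sigma*sqrt(3*dt) = 0.060000
u = exp(dx) = 1.061837; d = 1/u = 0.941765
p_u = 0.190833, p_m = 0.666667, p_d = 0.142500
Discount per step: exp(-r*dt) = 0.996506
Stock lattice S(k, j) with j the centered position index:
  k=0: S(0,+0) = 87.5600
  k=1: S(1,-1) = 82.4609; S(1,+0) = 87.5600; S(1,+1) = 92.9744
  k=2: S(2,-2) = 77.6588; S(2,-1) = 82.4609; S(2,+0) = 87.5600; S(2,+1) = 92.9744; S(2,+2) = 98.7236
  k=3: S(3,-3) = 73.1363; S(3,-2) = 77.6588; S(3,-1) = 82.4609; S(3,+0) = 87.5600; S(3,+1) = 92.9744; S(3,+2) = 98.7236; S(3,+3) = 104.8284
Terminal payoffs V(N, j) = max(S_T - K, 0):
  V(3,-3) = 0.000000; V(3,-2) = 0.000000; V(3,-1) = 0.000000; V(3,+0) = 0.000000; V(3,+1) = 0.000000; V(3,+2) = 4.243624; V(3,+3) = 10.348352
Backward induction: V(k, j) = exp(-r*dt) * [p_u * V(k+1, j+1) + p_m * V(k+1, j) + p_d * V(k+1, j-1)]
  V(2,-2) = exp(-r*dt) * [p_u*0.000000 + p_m*0.000000 + p_d*0.000000] = 0.000000
  V(2,-1) = exp(-r*dt) * [p_u*0.000000 + p_m*0.000000 + p_d*0.000000] = 0.000000
  V(2,+0) = exp(-r*dt) * [p_u*0.000000 + p_m*0.000000 + p_d*0.000000] = 0.000000
  V(2,+1) = exp(-r*dt) * [p_u*4.243624 + p_m*0.000000 + p_d*0.000000] = 0.806996
  V(2,+2) = exp(-r*dt) * [p_u*10.348352 + p_m*4.243624 + p_d*0.000000] = 4.787109
  V(1,-1) = exp(-r*dt) * [p_u*0.000000 + p_m*0.000000 + p_d*0.000000] = 0.000000
  V(1,+0) = exp(-r*dt) * [p_u*0.806996 + p_m*0.000000 + p_d*0.000000] = 0.153464
  V(1,+1) = exp(-r*dt) * [p_u*4.787109 + p_m*0.806996 + p_d*0.000000] = 1.446466
  V(0,+0) = exp(-r*dt) * [p_u*1.446466 + p_m*0.153464 + p_d*0.000000] = 0.377021

Answer: Price = V(0,0) = 0.3770


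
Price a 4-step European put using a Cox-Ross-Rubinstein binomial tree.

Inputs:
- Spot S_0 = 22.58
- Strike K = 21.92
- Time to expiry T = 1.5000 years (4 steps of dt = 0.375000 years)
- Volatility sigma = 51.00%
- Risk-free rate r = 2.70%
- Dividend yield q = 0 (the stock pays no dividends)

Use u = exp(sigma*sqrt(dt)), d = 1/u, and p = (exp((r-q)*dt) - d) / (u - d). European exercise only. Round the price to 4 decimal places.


dt = T/N = 0.375000
u = exp(sigma*sqrt(dt)) = 1.366578; d = 1/u = 0.731755
p = (exp((r-q)*dt) - d) / (u - d) = 0.438581
Discount per step: exp(-r*dt) = 0.989926
Stock lattice S(k, i) with i counting down-moves:
  k=0: S(0,0) = 22.5800
  k=1: S(1,0) = 30.8573; S(1,1) = 16.5230
  k=2: S(2,0) = 42.1690; S(2,1) = 22.5800; S(2,2) = 12.0908
  k=3: S(3,0) = 57.6272; S(3,1) = 30.8573; S(3,2) = 16.5230; S(3,3) = 8.8475
  k=4: S(4,0) = 78.7521; S(4,1) = 42.1690; S(4,2) = 22.5800; S(4,3) = 12.0908; S(4,4) = 6.4742
Terminal payoffs V(N, i) = max(K - S_T, 0):
  V(4,0) = 0.000000; V(4,1) = 0.000000; V(4,2) = 0.000000; V(4,3) = 9.829202; V(4,4) = 15.445802
Backward induction: V(k, i) = exp(-r*dt) * [p * V(k+1, i) + (1-p) * V(k+1, i+1)].
  V(3,0) = exp(-r*dt) * [p*0.000000 + (1-p)*0.000000] = 0.000000
  V(3,1) = exp(-r*dt) * [p*0.000000 + (1-p)*0.000000] = 0.000000
  V(3,2) = exp(-r*dt) * [p*0.000000 + (1-p)*9.829202] = 5.462707
  V(3,3) = exp(-r*dt) * [p*9.829202 + (1-p)*15.445802] = 12.851682
  V(2,0) = exp(-r*dt) * [p*0.000000 + (1-p)*0.000000] = 0.000000
  V(2,1) = exp(-r*dt) * [p*0.000000 + (1-p)*5.462707] = 3.035970
  V(2,2) = exp(-r*dt) * [p*5.462707 + (1-p)*12.851682] = 9.514194
  V(1,0) = exp(-r*dt) * [p*0.000000 + (1-p)*3.035970] = 1.687280
  V(1,1) = exp(-r*dt) * [p*3.035970 + (1-p)*9.514194] = 6.605743
  V(0,0) = exp(-r*dt) * [p*1.687280 + (1-p)*6.605743] = 4.403782

Answer: Price = V(0,0) = 4.4038


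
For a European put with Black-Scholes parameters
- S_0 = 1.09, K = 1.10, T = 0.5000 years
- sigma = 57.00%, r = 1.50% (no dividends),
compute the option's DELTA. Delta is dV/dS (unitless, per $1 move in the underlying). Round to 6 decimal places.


d1 = 0.1974751162; d2 = -0.2055757491
phi(d1) = 0.3912389642; exp(-qT) = 1.0000000000; exp(-rT) = 0.9925280548
N(-d1) = 0.4217278762
Delta = -exp(-qT) * N(-d1) = -1.0000000000 * 0.4217278762 = -0.421728

Answer: Delta = -0.421728


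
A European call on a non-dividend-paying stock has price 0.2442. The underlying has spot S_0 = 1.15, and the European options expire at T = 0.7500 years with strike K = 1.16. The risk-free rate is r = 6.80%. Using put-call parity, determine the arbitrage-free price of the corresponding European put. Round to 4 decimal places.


Answer: Put price = 0.1965

Derivation:
Put-call parity: C - P = S_0 * exp(-qT) - K * exp(-rT).
S_0 * exp(-qT) = 1.1500 * 1.00000000 = 1.15000000
K * exp(-rT) = 1.1600 * 0.95027867 = 1.10232326
P = C - S*exp(-qT) + K*exp(-rT)
P = 0.2442 - 1.15000000 + 1.10232326 = 0.1965


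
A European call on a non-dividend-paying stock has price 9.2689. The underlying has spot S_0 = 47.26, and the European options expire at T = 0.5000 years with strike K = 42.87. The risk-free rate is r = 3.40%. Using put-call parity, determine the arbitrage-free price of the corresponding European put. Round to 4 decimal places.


Answer: Put price = 4.1563

Derivation:
Put-call parity: C - P = S_0 * exp(-qT) - K * exp(-rT).
S_0 * exp(-qT) = 47.2600 * 1.00000000 = 47.26000000
K * exp(-rT) = 42.8700 * 0.98314368 = 42.14736976
P = C - S*exp(-qT) + K*exp(-rT)
P = 9.2689 - 47.26000000 + 42.14736976 = 4.1563


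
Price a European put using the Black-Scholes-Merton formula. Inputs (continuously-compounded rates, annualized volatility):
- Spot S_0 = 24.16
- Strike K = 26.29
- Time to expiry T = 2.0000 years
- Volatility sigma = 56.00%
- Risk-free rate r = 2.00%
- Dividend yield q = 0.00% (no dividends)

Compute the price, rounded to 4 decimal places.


Answer: Price = 8.1685

Derivation:
d1 = (ln(S/K) + (r - q + 0.5*sigma^2) * T) / (sigma * sqrt(T)) = 0.33980235
d2 = d1 - sigma * sqrt(T) = -0.45215724
exp(-rT) = 0.96078944; exp(-qT) = 1.00000000
P = K * exp(-rT) * N(-d2) - S_0 * exp(-qT) * N(-d1)
N(-d1) = 0.36700269; N(-d2) = 0.67442215
P = 26.2900 * 0.96078944 * 0.67442215 - 24.1600 * 1.00000000 * 0.36700269 = 8.1685


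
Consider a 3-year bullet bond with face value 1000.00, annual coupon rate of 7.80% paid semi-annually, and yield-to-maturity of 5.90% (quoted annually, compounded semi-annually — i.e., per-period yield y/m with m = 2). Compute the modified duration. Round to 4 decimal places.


Coupon per period c = face * coupon_rate / m = 39.000000
Periods per year m = 2; per-period yield y/m = 0.029500
Number of cashflows N = 6
Cashflows (t years, CF_t, discount factor 1/(1+y/m)^(m*t), PV):
  t = 0.5000: CF_t = 39.000000, DF = 0.971345, PV = 37.882467
  t = 1.0000: CF_t = 39.000000, DF = 0.943512, PV = 36.796957
  t = 1.5000: CF_t = 39.000000, DF = 0.916476, PV = 35.742552
  t = 2.0000: CF_t = 39.000000, DF = 0.890214, PV = 34.718360
  t = 2.5000: CF_t = 39.000000, DF = 0.864706, PV = 33.723516
  t = 3.0000: CF_t = 1039.000000, DF = 0.839928, PV = 872.684861
Price P = sum_t PV_t = 1051.548713
First compute Macaulay numerator sum_t t * PV_t:
  t * PV_t at t = 0.5000: 18.941234
  t * PV_t at t = 1.0000: 36.796957
  t * PV_t at t = 1.5000: 53.613828
  t * PV_t at t = 2.0000: 69.436720
  t * PV_t at t = 2.5000: 84.308791
  t * PV_t at t = 3.0000: 2618.054582
Macaulay duration D = 2881.152111 / 1051.548713 = 2.739913
Modified duration = D / (1 + y/m) = 2.739913 / (1 + 0.029500) = 2.661402

Answer: Modified duration = 2.6614


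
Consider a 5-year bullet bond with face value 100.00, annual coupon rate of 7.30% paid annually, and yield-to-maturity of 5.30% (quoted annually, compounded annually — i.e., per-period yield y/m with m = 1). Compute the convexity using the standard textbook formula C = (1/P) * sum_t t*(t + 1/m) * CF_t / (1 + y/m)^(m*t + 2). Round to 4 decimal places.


Answer: Convexity = 22.7037

Derivation:
Coupon per period c = face * coupon_rate / m = 7.300000
Periods per year m = 1; per-period yield y/m = 0.053000
Number of cashflows N = 5
Cashflows (t years, CF_t, discount factor 1/(1+y/m)^(m*t), PV):
  t = 1.0000: CF_t = 7.300000, DF = 0.949668, PV = 6.932574
  t = 2.0000: CF_t = 7.300000, DF = 0.901869, PV = 6.583641
  t = 3.0000: CF_t = 7.300000, DF = 0.856475, PV = 6.252270
  t = 4.0000: CF_t = 7.300000, DF = 0.813367, PV = 5.937579
  t = 5.0000: CF_t = 107.300000, DF = 0.772428, PV = 82.881550
Price P = sum_t PV_t = 108.587614
Convexity numerator sum_t t*(t + 1/m) * CF_t / (1+y/m)^(m*t + 2):
  t = 1.0000: term = 12.504541
  t = 2.0000: term = 35.625472
  t = 3.0000: term = 67.664714
  t = 4.0000: term = 107.098313
  t = 5.0000: term = 2242.447986
Convexity = (1/P) * sum = 2465.341026 / 108.587614 = 22.703704


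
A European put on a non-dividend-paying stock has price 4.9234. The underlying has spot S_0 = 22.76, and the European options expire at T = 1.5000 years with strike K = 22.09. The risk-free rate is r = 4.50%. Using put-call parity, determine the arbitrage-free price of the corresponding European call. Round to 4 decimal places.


Put-call parity: C - P = S_0 * exp(-qT) - K * exp(-rT).
S_0 * exp(-qT) = 22.7600 * 1.00000000 = 22.76000000
K * exp(-rT) = 22.0900 * 0.93472772 = 20.64813535
C = P + S*exp(-qT) - K*exp(-rT)
C = 4.9234 + 22.76000000 - 20.64813535 = 7.0353

Answer: Call price = 7.0353


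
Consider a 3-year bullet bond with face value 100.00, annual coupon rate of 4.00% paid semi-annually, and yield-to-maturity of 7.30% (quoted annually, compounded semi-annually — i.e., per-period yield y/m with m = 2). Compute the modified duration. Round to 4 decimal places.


Answer: Modified duration = 2.7483

Derivation:
Coupon per period c = face * coupon_rate / m = 2.000000
Periods per year m = 2; per-period yield y/m = 0.036500
Number of cashflows N = 6
Cashflows (t years, CF_t, discount factor 1/(1+y/m)^(m*t), PV):
  t = 0.5000: CF_t = 2.000000, DF = 0.964785, PV = 1.929571
  t = 1.0000: CF_t = 2.000000, DF = 0.930811, PV = 1.861621
  t = 1.5000: CF_t = 2.000000, DF = 0.898033, PV = 1.796065
  t = 2.0000: CF_t = 2.000000, DF = 0.866409, PV = 1.732817
  t = 2.5000: CF_t = 2.000000, DF = 0.835898, PV = 1.671797
  t = 3.0000: CF_t = 102.000000, DF = 0.806462, PV = 82.259172
Price P = sum_t PV_t = 91.251043
First compute Macaulay numerator sum_t t * PV_t:
  t * PV_t at t = 0.5000: 0.964785
  t * PV_t at t = 1.0000: 1.861621
  t * PV_t at t = 1.5000: 2.694098
  t * PV_t at t = 2.0000: 3.465635
  t * PV_t at t = 2.5000: 4.179492
  t * PV_t at t = 3.0000: 246.777516
Macaulay duration D = 259.943147 / 91.251043 = 2.848659
Modified duration = D / (1 + y/m) = 2.848659 / (1 + 0.036500) = 2.748345


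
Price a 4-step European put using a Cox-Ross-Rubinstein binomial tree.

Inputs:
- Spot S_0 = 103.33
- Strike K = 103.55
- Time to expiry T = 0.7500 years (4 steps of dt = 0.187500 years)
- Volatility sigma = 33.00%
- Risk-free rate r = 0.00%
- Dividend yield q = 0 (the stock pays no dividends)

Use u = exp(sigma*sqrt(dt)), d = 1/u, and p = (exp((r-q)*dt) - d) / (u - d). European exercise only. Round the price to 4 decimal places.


Answer: Price = V(0,0) = 11.1990

Derivation:
dt = T/N = 0.187500
u = exp(sigma*sqrt(dt)) = 1.153608; d = 1/u = 0.866846
p = (exp((r-q)*dt) - d) / (u - d) = 0.464337
Discount per step: exp(-r*dt) = 1.000000
Stock lattice S(k, i) with i counting down-moves:
  k=0: S(0,0) = 103.3300
  k=1: S(1,0) = 119.2023; S(1,1) = 89.5712
  k=2: S(2,0) = 137.5127; S(2,1) = 103.3300; S(2,2) = 77.6444
  k=3: S(3,0) = 158.6357; S(3,1) = 119.2023; S(3,2) = 89.5712; S(3,3) = 67.3057
  k=4: S(4,0) = 183.0034; S(4,1) = 137.5127; S(4,2) = 103.3300; S(4,3) = 77.6444; S(4,4) = 58.3437
Terminal payoffs V(N, i) = max(K - S_T, 0):
  V(4,0) = 0.000000; V(4,1) = 0.000000; V(4,2) = 0.220000; V(4,3) = 25.905605; V(4,4) = 45.206323
Backward induction: V(k, i) = exp(-r*dt) * [p * V(k+1, i) + (1-p) * V(k+1, i+1)].
  V(3,0) = exp(-r*dt) * [p*0.000000 + (1-p)*0.000000] = 0.000000
  V(3,1) = exp(-r*dt) * [p*0.000000 + (1-p)*0.220000] = 0.117846
  V(3,2) = exp(-r*dt) * [p*0.220000 + (1-p)*25.905605] = 13.978825
  V(3,3) = exp(-r*dt) * [p*25.905605 + (1-p)*45.206323] = 36.244283
  V(2,0) = exp(-r*dt) * [p*0.000000 + (1-p)*0.117846] = 0.063126
  V(2,1) = exp(-r*dt) * [p*0.117846 + (1-p)*13.978825] = 7.542658
  V(2,2) = exp(-r*dt) * [p*13.978825 + (1-p)*36.244283] = 25.905605
  V(1,0) = exp(-r*dt) * [p*0.063126 + (1-p)*7.542658] = 4.069634
  V(1,1) = exp(-r*dt) * [p*7.542658 + (1-p)*25.905605] = 17.379007
  V(0,0) = exp(-r*dt) * [p*4.069634 + (1-p)*17.379007] = 11.198971


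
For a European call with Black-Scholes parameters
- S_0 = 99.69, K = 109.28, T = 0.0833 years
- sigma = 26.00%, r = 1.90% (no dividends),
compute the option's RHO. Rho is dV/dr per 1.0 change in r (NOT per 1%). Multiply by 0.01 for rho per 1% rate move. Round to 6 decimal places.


Answer: Rho = 0.976230

Derivation:
d1 = -1.1653674842; d2 = -1.2404080066
phi(d1) = 0.2023049190; exp(-qT) = 1.0000000000; exp(-rT) = 0.9984185518
N(d2) = 0.1074122605
Rho = K*T*exp(-rT)*N(d2) = 109.2800 * 0.0833 * 0.9984185518 * 0.1074122605 = 0.976230


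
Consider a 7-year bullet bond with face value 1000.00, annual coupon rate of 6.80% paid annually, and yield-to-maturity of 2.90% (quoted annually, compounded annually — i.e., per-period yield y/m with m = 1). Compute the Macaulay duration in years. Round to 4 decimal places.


Coupon per period c = face * coupon_rate / m = 68.000000
Periods per year m = 1; per-period yield y/m = 0.029000
Number of cashflows N = 7
Cashflows (t years, CF_t, discount factor 1/(1+y/m)^(m*t), PV):
  t = 1.0000: CF_t = 68.000000, DF = 0.971817, PV = 66.083576
  t = 2.0000: CF_t = 68.000000, DF = 0.944429, PV = 64.221163
  t = 3.0000: CF_t = 68.000000, DF = 0.917812, PV = 62.411237
  t = 4.0000: CF_t = 68.000000, DF = 0.891946, PV = 60.652319
  t = 5.0000: CF_t = 68.000000, DF = 0.866808, PV = 58.942973
  t = 6.0000: CF_t = 68.000000, DF = 0.842379, PV = 57.281801
  t = 7.0000: CF_t = 1068.000000, DF = 0.818639, PV = 874.306343
Price P = sum_t PV_t = 1243.899413
Macaulay numerator sum_t t * PV_t:
  t * PV_t at t = 1.0000: 66.083576
  t * PV_t at t = 2.0000: 128.442325
  t * PV_t at t = 3.0000: 187.233710
  t * PV_t at t = 4.0000: 242.609278
  t * PV_t at t = 5.0000: 294.714866
  t * PV_t at t = 6.0000: 343.690806
  t * PV_t at t = 7.0000: 6120.144404
Macaulay duration D = (sum_t t * PV_t) / P = 7382.918965 / 1243.899413 = 5.935302

Answer: Macaulay duration = 5.9353 years


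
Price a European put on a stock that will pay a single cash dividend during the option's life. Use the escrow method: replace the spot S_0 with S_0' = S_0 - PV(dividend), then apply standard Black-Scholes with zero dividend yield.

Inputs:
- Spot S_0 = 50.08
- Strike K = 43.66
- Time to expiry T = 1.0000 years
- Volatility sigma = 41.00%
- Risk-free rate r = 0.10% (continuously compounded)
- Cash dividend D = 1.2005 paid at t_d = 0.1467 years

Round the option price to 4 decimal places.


Answer: Price = 5.1641

Derivation:
PV(D) = D * exp(-r * t_d) = 1.2005 * 0.99985331 = 1.20032390
S_0' = S_0 - PV(D) = 50.0800 - 1.20032390 = 48.87967610
d1 = (ln(S_0'/K) + (r + sigma^2/2)*T) / (sigma*sqrt(T)) = 0.48287643
d2 = d1 - sigma*sqrt(T) = 0.07287643
exp(-rT) = 0.99900050
N(-d1) = 0.31459174; N(-d2) = 0.47095222
P = K * exp(-rT) * N(-d2) - S_0' * N(-d1) = 43.6600 * 0.99900050 * 0.47095222 - 48.87967610 * 0.31459174 = 5.1641


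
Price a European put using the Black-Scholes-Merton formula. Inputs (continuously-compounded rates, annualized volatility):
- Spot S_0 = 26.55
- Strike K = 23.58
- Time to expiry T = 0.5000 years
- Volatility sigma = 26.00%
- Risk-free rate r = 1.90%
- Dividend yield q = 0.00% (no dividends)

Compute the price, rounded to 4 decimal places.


Answer: Price = 0.6560

Derivation:
d1 = (ln(S/K) + (r - q + 0.5*sigma^2) * T) / (sigma * sqrt(T)) = 0.78886384
d2 = d1 - sigma * sqrt(T) = 0.60501608
exp(-rT) = 0.99054498; exp(-qT) = 1.00000000
P = K * exp(-rT) * N(-d2) - S_0 * exp(-qT) * N(-d1)
N(-d1) = 0.21509580; N(-d2) = 0.27258416
P = 23.5800 * 0.99054498 * 0.27258416 - 26.5500 * 1.00000000 * 0.21509580 = 0.6560


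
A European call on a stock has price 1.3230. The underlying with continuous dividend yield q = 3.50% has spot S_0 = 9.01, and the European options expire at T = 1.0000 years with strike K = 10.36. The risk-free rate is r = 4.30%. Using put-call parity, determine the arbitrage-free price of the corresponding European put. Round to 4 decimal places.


Answer: Put price = 2.5469

Derivation:
Put-call parity: C - P = S_0 * exp(-qT) - K * exp(-rT).
S_0 * exp(-qT) = 9.0100 * 0.96560542 = 8.70010480
K * exp(-rT) = 10.3600 * 0.95791139 = 9.92396200
P = C - S*exp(-qT) + K*exp(-rT)
P = 1.3230 - 8.70010480 + 9.92396200 = 2.5469


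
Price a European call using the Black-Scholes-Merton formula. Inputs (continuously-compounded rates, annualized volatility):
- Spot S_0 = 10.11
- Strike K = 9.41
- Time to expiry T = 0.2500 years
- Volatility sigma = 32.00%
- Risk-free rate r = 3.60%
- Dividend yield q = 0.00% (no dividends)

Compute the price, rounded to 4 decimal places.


Answer: Price = 1.0889

Derivation:
d1 = (ln(S/K) + (r - q + 0.5*sigma^2) * T) / (sigma * sqrt(T)) = 0.58470050
d2 = d1 - sigma * sqrt(T) = 0.42470050
exp(-rT) = 0.99104038; exp(-qT) = 1.00000000
C = S_0 * exp(-qT) * N(d1) - K * exp(-rT) * N(d2)
N(d1) = 0.72062544; N(d2) = 0.66447249
C = 10.1100 * 1.00000000 * 0.72062544 - 9.4100 * 0.99104038 * 0.66447249 = 1.0889


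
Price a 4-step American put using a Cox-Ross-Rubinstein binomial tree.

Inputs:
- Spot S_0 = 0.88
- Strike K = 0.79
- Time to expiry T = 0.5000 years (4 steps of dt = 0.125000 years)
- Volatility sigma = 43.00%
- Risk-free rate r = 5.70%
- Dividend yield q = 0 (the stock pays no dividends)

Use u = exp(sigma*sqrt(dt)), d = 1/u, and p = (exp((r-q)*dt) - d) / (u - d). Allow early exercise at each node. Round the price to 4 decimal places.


Answer: Price = V(0,0) = 0.0581

Derivation:
dt = T/N = 0.125000
u = exp(sigma*sqrt(dt)) = 1.164193; d = 1/u = 0.858964
p = (exp((r-q)*dt) - d) / (u - d) = 0.485493
Discount per step: exp(-r*dt) = 0.992900
Stock lattice S(k, i) with i counting down-moves:
  k=0: S(0,0) = 0.8800
  k=1: S(1,0) = 1.0245; S(1,1) = 0.7559
  k=2: S(2,0) = 1.1927; S(2,1) = 0.8800; S(2,2) = 0.6493
  k=3: S(3,0) = 1.3885; S(3,1) = 1.0245; S(3,2) = 0.7559; S(3,3) = 0.5577
  k=4: S(4,0) = 1.6165; S(4,1) = 1.1927; S(4,2) = 0.8800; S(4,3) = 0.6493; S(4,4) = 0.4791
Terminal payoffs V(N, i) = max(K - S_T, 0):
  V(4,0) = 0.000000; V(4,1) = 0.000000; V(4,2) = 0.000000; V(4,3) = 0.140719; V(4,4) = 0.310948
Backward induction: V(k, i) = exp(-r*dt) * [p * V(k+1, i) + (1-p) * V(k+1, i+1)]; then take max(V_cont, immediate exercise) for American.
  V(3,0) = exp(-r*dt) * [p*0.000000 + (1-p)*0.000000] = 0.000000; exercise = 0.000000; V(3,0) = max -> 0.000000
  V(3,1) = exp(-r*dt) * [p*0.000000 + (1-p)*0.000000] = 0.000000; exercise = 0.000000; V(3,1) = max -> 0.000000
  V(3,2) = exp(-r*dt) * [p*0.000000 + (1-p)*0.140719] = 0.071887; exercise = 0.034111; V(3,2) = max -> 0.071887
  V(3,3) = exp(-r*dt) * [p*0.140719 + (1-p)*0.310948] = 0.226682; exercise = 0.232291; V(3,3) = max -> 0.232291
  V(2,0) = exp(-r*dt) * [p*0.000000 + (1-p)*0.000000] = 0.000000; exercise = 0.000000; V(2,0) = max -> 0.000000
  V(2,1) = exp(-r*dt) * [p*0.000000 + (1-p)*0.071887] = 0.036724; exercise = 0.000000; V(2,1) = max -> 0.036724
  V(2,2) = exp(-r*dt) * [p*0.071887 + (1-p)*0.232291] = 0.153319; exercise = 0.140719; V(2,2) = max -> 0.153319
  V(1,0) = exp(-r*dt) * [p*0.000000 + (1-p)*0.036724] = 0.018760; exercise = 0.000000; V(1,0) = max -> 0.018760
  V(1,1) = exp(-r*dt) * [p*0.036724 + (1-p)*0.153319] = 0.096026; exercise = 0.034111; V(1,1) = max -> 0.096026
  V(0,0) = exp(-r*dt) * [p*0.018760 + (1-p)*0.096026] = 0.058099; exercise = 0.000000; V(0,0) = max -> 0.058099
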